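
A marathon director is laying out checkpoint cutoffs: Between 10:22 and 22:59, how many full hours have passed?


Start: 10:22
End: 22:59
Hour difference: 22 - 10 = 12 hours
Minute difference: 59 - 22 = 37 minutes
Total minutes: 757
Complete hours: 757 / 60 = 12 (remainder 37)

12


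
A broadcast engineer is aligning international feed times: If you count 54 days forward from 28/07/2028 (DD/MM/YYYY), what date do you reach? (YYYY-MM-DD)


Start: 2028-07-28
Adding 54 days
Days remaining in July: 3
After July: 51 days still to add
August 2028: 31 days, 20 remaining
September 2028 has 30 days, need 20
Result: 2028-09-20

2028-09-20


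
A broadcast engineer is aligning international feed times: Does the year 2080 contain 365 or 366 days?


Year: 2080
Check leap year rules:
Divisible by 4? Yes
Divisible by 100? No
2080 is a leap year
Days: 366

366


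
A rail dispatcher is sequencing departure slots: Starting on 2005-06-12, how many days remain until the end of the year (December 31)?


Start: June 12, 2005
End: December 31, 2005
Days left in June: 18
July: 31
August: 31
September: 30
October: 31
... plus remaining months
Sum of remaining months: 184
Total: 18 + 184 = 202

202


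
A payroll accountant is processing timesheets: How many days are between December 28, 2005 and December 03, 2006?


Start date: 2005-12-28
End date: 2006-12-03
Dec 2005: +4 days
Jan 2006: +31 days
Feb 2006: +28 days
... (10 more months)
Total: 340 days

340


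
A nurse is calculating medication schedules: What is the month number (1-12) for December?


Calendar month order:
11. November
12. December <--
December is month number 12

12


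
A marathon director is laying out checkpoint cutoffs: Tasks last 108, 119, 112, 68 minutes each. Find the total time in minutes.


Durations: 108, 119, 112, 68
Running sum: 108
+ 119 = 227
+ 112 = 339
+ 68 = 407
Total duration: 407 minutes
That is 6 hours and 47 minutes

407


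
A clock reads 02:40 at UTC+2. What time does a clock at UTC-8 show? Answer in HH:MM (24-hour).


Local time: 02:40 at UTC+2 (offset 2h)
Target zone: UTC-8 (offset -8h)
Difference: -8 - (2) = -10 hours
Calculation: 2 + (-10) = -8
Wraparound: (-8) mod 24 = 16
Result: 16:40

16:40


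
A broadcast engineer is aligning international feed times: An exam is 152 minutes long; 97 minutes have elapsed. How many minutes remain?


Total budget: 152 minutes
Time used: 97 minutes
Remaining: 152 - 97 = 55 minutes
Percent used: 63.8%
Percent remaining: 36.2%

55


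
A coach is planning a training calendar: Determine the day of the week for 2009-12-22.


Date: 2009-12-22
January 1, 2009 is a Thursday
Day of year: 356
Offset from Jan 1: 355 days
355 mod 7 = 5
Result: Tuesday

Tuesday


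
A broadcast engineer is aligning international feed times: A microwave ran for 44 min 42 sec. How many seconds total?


Minutes: 44
Extra seconds: 42
Seconds per minute: 60
Minutes to seconds: 44 x 60 = 2640
Total: 2640 + 42 = 2682

2682


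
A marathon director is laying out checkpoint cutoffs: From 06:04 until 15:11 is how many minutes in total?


Start time: 06:04 = 364 minutes from midnight
End time: 15:11 = 911 minutes from midnight
Difference: 911 - 364 = 547 minutes
That is 9 hours and 7 minutes

547


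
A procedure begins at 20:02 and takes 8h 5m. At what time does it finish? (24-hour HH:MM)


Start time: 20:02
Adding: 8 hours 5 minutes
Minutes: 2 + 5 = 7
Hours: 20 + 8 + 0 = 28
Hour wraparound: 28 mod 24 = 4
Result: 04:07

04:07


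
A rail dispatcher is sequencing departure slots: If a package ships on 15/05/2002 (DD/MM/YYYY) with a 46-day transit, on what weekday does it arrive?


Start: 2002-05-15 (Wednesday)
Step 1 - find target date: add 46 days
  2002-05-15 + 46 days = 2002-06-30
Step 2 - day of week:
  46 mod 7 = 4
  Wednesday + 4 days -> Sunday
Result: Sunday (2002-06-30)

Sunday


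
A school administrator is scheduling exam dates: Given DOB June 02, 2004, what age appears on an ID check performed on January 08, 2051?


Birth: 2004-06-02
Reference: 2051-01-08
Year difference: 2051 - 2004 = 47
Has birthday (06-02) occurred by 01-08? No
Birthday not yet reached this year -> subtract 1
Age in full years: 46

46


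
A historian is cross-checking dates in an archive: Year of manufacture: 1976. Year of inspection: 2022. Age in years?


Birth year: 1976
Current year: 2022
Age = current year - birth year
Age = 2022 - 1976 = 46

46


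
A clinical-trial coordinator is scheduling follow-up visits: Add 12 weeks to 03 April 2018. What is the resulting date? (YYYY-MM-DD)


Start: 2018-04-03
Weeks to add: 12
Convert to days: 12 x 7 = 84 days
Add 84 days to 2018-04-03
Result: 2018-06-26

2018-06-26


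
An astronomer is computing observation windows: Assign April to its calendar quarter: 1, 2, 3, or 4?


Month: April (month 4)
Q1: January-March (months 1-3)
Q2: April-June (months 4-6)
Q3: July-September (months 7-9)
Q4: October-December (months 10-12)
Month 4 falls in Q2

2


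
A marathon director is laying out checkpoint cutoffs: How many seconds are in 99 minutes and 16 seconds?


Minutes: 99
Seconds: 16
Convert minutes to seconds: 99 x 60 = 5940
Add remaining seconds: 5940 + 16 = 5956

5956


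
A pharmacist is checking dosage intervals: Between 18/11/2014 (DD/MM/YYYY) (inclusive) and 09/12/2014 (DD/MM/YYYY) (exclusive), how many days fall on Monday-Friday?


Start: 2014-11-18 (Tuesday)
End (exclusive): 2014-12-09 (Tuesday)
Total calendar days: 21
Full weeks: 21 // 7 = 3 -> 15 weekdays
Remaining 0 days starting on Tuesday:
Total business days: 15 + 0 = 15

15


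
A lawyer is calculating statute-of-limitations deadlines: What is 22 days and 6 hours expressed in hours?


Days: 22
Extra hours: 6
Hours per day: 24
Days to hours: 22 x 24 = 528
Total: 528 + 6 = 534

534


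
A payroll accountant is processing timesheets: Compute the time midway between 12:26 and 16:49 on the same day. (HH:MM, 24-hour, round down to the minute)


Start time: 12:26 = 746 minutes from midnight
End time: 16:49 = 1009 minutes from midnight
Sum: 746 + 1009 = 1755
Midpoint: 1755 / 2 = 877 minutes
Convert: 877 / 60 = 14 hours, 37 minutes
Result: 14:37

14:37


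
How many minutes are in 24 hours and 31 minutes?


Hours: 24
Extra minutes: 31
Minutes per hour: 60
Hours to minutes: 24 x 60 = 1440
Total: 1440 + 31 = 1471

1471


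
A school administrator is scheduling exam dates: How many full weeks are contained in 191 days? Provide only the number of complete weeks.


Total days: 191
Days per week: 7
Division: 191 / 7 = 27 remainder 2
Complete weeks: 27
Remaining days: 2

27


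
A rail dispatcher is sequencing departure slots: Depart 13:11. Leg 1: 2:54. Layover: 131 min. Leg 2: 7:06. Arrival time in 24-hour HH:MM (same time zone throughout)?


Depart: 13:11
Leg 1: +174 min -> 16:05
Layover: +131 min -> 18:16
Leg 2: +426 min -> 01:22
Total travel: 731 minutes = 12h 11m
Arrival: 01:22

01:22


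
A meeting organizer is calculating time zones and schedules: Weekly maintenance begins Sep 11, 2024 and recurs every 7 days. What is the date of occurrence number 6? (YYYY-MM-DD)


First occurrence: 2024-09-11 (occurrence 1)
Each occurrence is 7 days after the previous.
Occurrence 6 is 5 weeks after the first.
5 weeks = 35 days
2024-09-11 + 35 days = 2024-10-16

2024-10-16


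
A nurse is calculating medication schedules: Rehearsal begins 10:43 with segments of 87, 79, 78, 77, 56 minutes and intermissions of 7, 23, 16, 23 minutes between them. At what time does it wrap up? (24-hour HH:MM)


Start: 10:43 = 643 min from midnight
  after task 1 (87 min): 12:10
  after break (7 min): 12:17
  after task 2 (79 min): 13:36
  after break (23 min): 13:59
  after task 3 (78 min): 15:17
  after break (16 min): 15:33
  after task 4 (77 min): 16:50
  after break (23 min): 17:13
  after task 5 (56 min): 18:09
Total elapsed: 446 minutes
End time: 18:09

18:09


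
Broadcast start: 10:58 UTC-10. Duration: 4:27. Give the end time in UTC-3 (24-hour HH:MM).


Start: 10:58 in UTC-10
Step 1 - add duration:
  minutes: 58 + 27 = 85 (carry 1h)
  hours: 10 + 4 + 1 = 15
  end in UTC-10: 15:25
Step 2 - convert UTC-10 -> UTC-3:
  offset difference: -3 - (-10) = 7 hours
  15 + (7) = 22 -> mod 24 = 22
Result: 22:25 in UTC-3

22:25


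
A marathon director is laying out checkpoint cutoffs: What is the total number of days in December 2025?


Month: December
Year: 2025
December is a 31-day month
Total: 31 days

31


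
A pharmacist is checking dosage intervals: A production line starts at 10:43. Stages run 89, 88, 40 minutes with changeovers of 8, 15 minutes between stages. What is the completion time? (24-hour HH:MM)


Start: 10:43 = 643 min from midnight
  after task 1 (89 min): 12:12
  after break (8 min): 12:20
  after task 2 (88 min): 13:48
  after break (15 min): 14:03
  after task 3 (40 min): 14:43
Total elapsed: 240 minutes
End time: 14:43

14:43


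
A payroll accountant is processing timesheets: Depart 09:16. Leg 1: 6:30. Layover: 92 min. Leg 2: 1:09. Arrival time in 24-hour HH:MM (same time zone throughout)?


Depart: 09:16
Leg 1: +390 min -> 15:46
Layover: +92 min -> 17:18
Leg 2: +69 min -> 18:27
Total travel: 551 minutes = 9h 11m
Arrival: 18:27

18:27


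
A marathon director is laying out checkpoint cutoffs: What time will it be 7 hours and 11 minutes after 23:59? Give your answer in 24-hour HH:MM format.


Start time: 23:59
Adding: 7 hours 11 minutes
Minutes: 59 + 11 = 70
Minute overflow: 70 >= 60, so carry 1 hour, minutes = 10
Hours: 23 + 7 + 1 = 31
Hour wraparound: 31 mod 24 = 7
Result: 07:10

07:10


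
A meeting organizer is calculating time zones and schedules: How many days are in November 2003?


Month: November
Year: 2003
November is a 30-day month
Total: 30 days

30


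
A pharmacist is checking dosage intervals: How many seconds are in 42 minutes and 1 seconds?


Minutes: 42
Extra seconds: 1
Seconds per minute: 60
Minutes to seconds: 42 x 60 = 2520
Total: 2520 + 1 = 2521

2521


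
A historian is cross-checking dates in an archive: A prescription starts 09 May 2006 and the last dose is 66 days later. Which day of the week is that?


Start: 2006-05-09 (Tuesday)
Step 1 - find target date: add 66 days
  2006-05-09 + 66 days = 2006-07-14
Step 2 - day of week:
  66 mod 7 = 3
  Tuesday + 3 days -> Friday
Result: Friday (2006-07-14)

Friday


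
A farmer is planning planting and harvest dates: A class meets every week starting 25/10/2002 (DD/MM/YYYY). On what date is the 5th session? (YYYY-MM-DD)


First occurrence: 2002-10-25 (occurrence 1)
Each occurrence is 7 days after the previous.
Occurrence 5 is 4 weeks after the first.
4 weeks = 28 days
2002-10-25 + 28 days = 2002-11-22

2002-11-22


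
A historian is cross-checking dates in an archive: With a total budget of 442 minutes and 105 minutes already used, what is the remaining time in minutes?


Total budget: 442 minutes
Time used: 105 minutes
Remaining: 442 - 105 = 337 minutes
Percent used: 23.8%
Percent remaining: 76.2%

337


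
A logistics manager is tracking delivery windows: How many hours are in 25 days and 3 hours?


Days: 25
Extra hours: 3
Hours per day: 24
Days to hours: 25 x 24 = 600
Total: 600 + 3 = 603

603


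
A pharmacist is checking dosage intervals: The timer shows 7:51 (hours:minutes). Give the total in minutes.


Hours: 7
Minutes: 51
Convert hours to minutes: 7 x 60 = 420
Add remaining minutes: 420 + 51 = 471

471


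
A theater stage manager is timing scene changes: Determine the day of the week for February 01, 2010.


Date: 2010-02-01
January 1, 2010 is a Friday
Day of year: 32
Offset from Jan 1: 31 days
31 mod 7 = 3
Result: Monday

Monday


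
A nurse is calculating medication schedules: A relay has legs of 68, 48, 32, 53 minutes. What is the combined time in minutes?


Durations: 68, 48, 32, 53
Running sum: 68
+ 48 = 116
+ 32 = 148
+ 53 = 201
Total duration: 201 minutes
That is 3 hours and 21 minutes

201


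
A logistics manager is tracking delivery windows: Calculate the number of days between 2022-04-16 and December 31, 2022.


Start: April 16, 2022
End: December 31, 2022
Days left in April: 14
May: 31
June: 30
July: 31
August: 31
... plus remaining months
Sum of remaining months: 245
Total: 14 + 245 = 259

259


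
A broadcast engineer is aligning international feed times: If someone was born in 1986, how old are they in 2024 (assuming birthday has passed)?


Birth year: 1986
Current year: 2024
Age = current year - birth year
Age = 2024 - 1986 = 38

38


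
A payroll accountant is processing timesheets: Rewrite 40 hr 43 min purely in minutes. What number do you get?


Hours: 40
Extra minutes: 43
Minutes per hour: 60
Hours to minutes: 40 x 60 = 2400
Total: 2400 + 43 = 2443

2443


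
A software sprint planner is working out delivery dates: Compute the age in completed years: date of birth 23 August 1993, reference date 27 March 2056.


Birth: 1993-08-23
Reference: 2056-03-27
Year difference: 2056 - 1993 = 63
Has birthday (08-23) occurred by 03-27? No
Birthday not yet reached this year -> subtract 1
Age in full years: 62

62


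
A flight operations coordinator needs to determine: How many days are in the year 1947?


Year: 1947
Check leap year rules:
Divisible by 4? No
1947 is not a leap year
Days: 365

365


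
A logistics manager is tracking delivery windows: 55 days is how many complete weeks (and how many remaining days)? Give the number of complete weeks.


Total days: 55
Days per week: 7
Division: 55 / 7 = 7 remainder 6
Complete weeks: 7
Remaining days: 6

7


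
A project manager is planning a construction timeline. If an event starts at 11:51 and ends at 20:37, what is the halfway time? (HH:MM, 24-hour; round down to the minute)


Start time: 11:51 = 711 minutes from midnight
End time: 20:37 = 1237 minutes from midnight
Sum: 711 + 1237 = 1948
Midpoint: 1948 / 2 = 974 minutes
Convert: 974 / 60 = 16 hours, 14 minutes
Result: 16:14

16:14


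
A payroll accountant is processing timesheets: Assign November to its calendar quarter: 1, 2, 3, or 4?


Month: November (month 11)
Q1: January-March (months 1-3)
Q2: April-June (months 4-6)
Q3: July-September (months 7-9)
Q4: October-December (months 10-12)
Month 11 falls in Q4

4


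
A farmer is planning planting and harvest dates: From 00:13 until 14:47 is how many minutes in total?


Start time: 00:13 = 13 minutes from midnight
End time: 14:47 = 887 minutes from midnight
Difference: 887 - 13 = 874 minutes
That is 14 hours and 34 minutes

874


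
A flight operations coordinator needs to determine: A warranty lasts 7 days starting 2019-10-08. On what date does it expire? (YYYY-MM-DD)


Start: 2019-10-08
Adding 7 days
Days remaining in October: 23
Result: 2019-10-15

2019-10-15


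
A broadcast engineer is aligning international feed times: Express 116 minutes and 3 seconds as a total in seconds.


Minutes: 116
Seconds: 3
Convert minutes to seconds: 116 x 60 = 6960
Add remaining seconds: 6960 + 3 = 6963

6963


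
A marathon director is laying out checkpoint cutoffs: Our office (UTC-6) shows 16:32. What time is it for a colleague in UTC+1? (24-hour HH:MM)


Local time: 16:32 at UTC-6 (offset -6h)
Target zone: UTC+1 (offset 1h)
Difference: 1 - (-6) = 7 hours
Calculation: 16 + (7) = 23
Result: 23:32

23:32


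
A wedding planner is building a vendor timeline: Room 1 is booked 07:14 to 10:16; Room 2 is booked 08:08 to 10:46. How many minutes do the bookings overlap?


Interval A: [434, 616] minutes from midnight
Interval B: [488, 646] minutes from midnight
Overlap start = max(434, 488) = 488
Overlap end = min(616, 646) = 616
Overlap = 616 - 488 = 128 minutes

128


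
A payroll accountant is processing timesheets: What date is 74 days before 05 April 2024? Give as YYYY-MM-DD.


Start: 2024-04-05
Subtracting 74 days
Days already passed in April: 5
After going back through April: 69 more days to subtract
March 2024: 31 days, 38 remaining
February 2024: 29 days, 9 remaining
January 2024 has 31 days, need 9
Result: 2024-01-22

2024-01-22


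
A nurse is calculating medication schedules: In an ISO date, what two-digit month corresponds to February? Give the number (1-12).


Calendar month order:
1. January
2. February <--
3. March
February is month number 2

2


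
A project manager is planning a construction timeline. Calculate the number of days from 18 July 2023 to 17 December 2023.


Start date: 2023-07-18
End date: 2023-12-17
Jul 2023: +14 days
Aug 2023: +31 days
Sep 2023: +30 days
... (3 more months)
Total: 152 days

152


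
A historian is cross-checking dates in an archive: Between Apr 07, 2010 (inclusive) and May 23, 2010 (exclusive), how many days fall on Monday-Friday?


Start: 2010-04-07 (Wednesday)
End (exclusive): 2010-05-23 (Sunday)
Total calendar days: 46
Full weeks: 46 // 7 = 6 -> 30 weekdays
Remaining 4 days starting on Wednesday:
  Wed(w), Thu(w), Fri(w), Sat(-) -> 3 weekdays
Total business days: 30 + 3 = 33

33


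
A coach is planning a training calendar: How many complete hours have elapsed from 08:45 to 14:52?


Start: 08:45
End: 14:52
Hour difference: 14 - 8 = 6 hours
Minute difference: 52 - 45 = 7 minutes
Total minutes: 367
Complete hours: 367 / 60 = 6 (remainder 7)

6


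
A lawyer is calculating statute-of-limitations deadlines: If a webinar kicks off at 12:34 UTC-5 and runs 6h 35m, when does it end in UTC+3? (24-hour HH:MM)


Start: 12:34 in UTC-5
Step 1 - add duration:
  minutes: 34 + 35 = 69 (carry 1h)
  hours: 12 + 6 + 1 = 19
  end in UTC-5: 19:09
Step 2 - convert UTC-5 -> UTC+3:
  offset difference: 3 - (-5) = 8 hours
  19 + (8) = 27 -> mod 24 = 3
Result: 03:09 in UTC+3

03:09


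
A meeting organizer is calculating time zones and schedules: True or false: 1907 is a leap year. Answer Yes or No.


Year: 1907
Divisible by 4? 1907 / 4 = 476.75 -> No
Not divisible by 4, so NOT a leap year

No


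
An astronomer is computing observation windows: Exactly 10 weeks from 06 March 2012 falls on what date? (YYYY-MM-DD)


Start: 2012-03-06
Weeks to add: 10
Convert to days: 10 x 7 = 70 days
Add 70 days to 2012-03-06
Result: 2012-05-15

2012-05-15


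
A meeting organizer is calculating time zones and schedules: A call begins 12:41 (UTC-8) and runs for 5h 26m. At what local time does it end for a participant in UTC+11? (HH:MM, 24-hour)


Start: 12:41 in UTC-8
Step 1 - add duration:
  minutes: 41 + 26 = 67 (carry 1h)
  hours: 12 + 5 + 1 = 18
  end in UTC-8: 18:07
Step 2 - convert UTC-8 -> UTC+11:
  offset difference: 11 - (-8) = 19 hours
  18 + (19) = 37 -> mod 24 = 13
Result: 13:07 in UTC+11

13:07


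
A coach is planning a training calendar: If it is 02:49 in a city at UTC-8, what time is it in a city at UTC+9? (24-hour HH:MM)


Local time: 02:49 at UTC-8 (offset -8h)
Target zone: UTC+9 (offset 9h)
Difference: 9 - (-8) = 17 hours
Calculation: 2 + (17) = 19
Result: 19:49

19:49


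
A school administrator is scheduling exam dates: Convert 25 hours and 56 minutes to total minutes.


Hours: 25
Extra minutes: 56
Minutes per hour: 60
Hours to minutes: 25 x 60 = 1500
Total: 1500 + 56 = 1556

1556


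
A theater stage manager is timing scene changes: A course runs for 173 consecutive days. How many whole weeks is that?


Total days: 173
Days per week: 7
Division: 173 / 7 = 24 remainder 5
Complete weeks: 24
Remaining days: 5

24


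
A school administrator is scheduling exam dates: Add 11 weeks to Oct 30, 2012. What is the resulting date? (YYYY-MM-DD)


Start: 2012-10-30
Weeks to add: 11
Convert to days: 11 x 7 = 77 days
Add 77 days to 2012-10-30
Result: 2013-01-15

2013-01-15


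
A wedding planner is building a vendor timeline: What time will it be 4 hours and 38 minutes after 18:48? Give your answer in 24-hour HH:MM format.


Start time: 18:48
Adding: 4 hours 38 minutes
Minutes: 48 + 38 = 86
Minute overflow: 86 >= 60, so carry 1 hour, minutes = 26
Hours: 18 + 4 + 1 = 23
Result: 23:26

23:26


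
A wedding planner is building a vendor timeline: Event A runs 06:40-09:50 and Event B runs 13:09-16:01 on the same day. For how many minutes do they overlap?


Interval A: [400, 590] minutes from midnight
Interval B: [789, 961] minutes from midnight
Overlap start = max(400, 789) = 789
Overlap end = min(590, 961) = 590
End <= start, so the intervals do not overlap: 0 minutes

0


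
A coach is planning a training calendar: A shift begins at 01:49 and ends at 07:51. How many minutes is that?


Start time: 01:49 = 109 minutes from midnight
End time: 07:51 = 471 minutes from midnight
Difference: 471 - 109 = 362 minutes
That is 6 hours and 2 minutes

362


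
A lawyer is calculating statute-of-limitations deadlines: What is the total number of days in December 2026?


Month: December
Year: 2026
December is a 31-day month
Total: 31 days

31


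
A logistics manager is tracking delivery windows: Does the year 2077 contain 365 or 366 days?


Year: 2077
Check leap year rules:
Divisible by 4? No
2077 is not a leap year
Days: 365

365


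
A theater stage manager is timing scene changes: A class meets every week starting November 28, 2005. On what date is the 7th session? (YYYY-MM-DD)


First occurrence: 2005-11-28 (occurrence 1)
Each occurrence is 7 days after the previous.
Occurrence 7 is 6 weeks after the first.
6 weeks = 42 days
2005-11-28 + 42 days = 2006-01-09

2006-01-09


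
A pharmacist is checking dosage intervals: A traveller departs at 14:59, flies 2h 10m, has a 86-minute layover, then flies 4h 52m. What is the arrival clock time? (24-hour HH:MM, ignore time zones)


Depart: 14:59
Leg 1: +130 min -> 17:09
Layover: +86 min -> 18:35
Leg 2: +292 min -> 23:27
Total travel: 508 minutes = 8h 28m
Arrival: 23:27

23:27


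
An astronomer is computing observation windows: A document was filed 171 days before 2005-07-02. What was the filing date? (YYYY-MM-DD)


Start: 2005-07-02
Subtracting 171 days
Days already passed in July: 2
After going back through July: 169 more days to subtract
June 2005: 30 days, 139 remaining
May 2005: 31 days, 108 remaining
April 2005: 30 days, 78 remaining
March 2005: 31 days, 47 remaining
Result: 2005-01-12

2005-01-12


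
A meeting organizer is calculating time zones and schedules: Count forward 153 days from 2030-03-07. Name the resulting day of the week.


Start: 2030-03-07 (Thursday)
Step 1 - find target date: add 153 days
  2030-03-07 + 153 days = 2030-08-07
Step 2 - day of week:
  153 mod 7 = 6
  Thursday + 6 days -> Wednesday
Result: Wednesday (2030-08-07)

Wednesday


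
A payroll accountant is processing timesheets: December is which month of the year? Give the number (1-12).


Calendar month order:
11. November
12. December <--
December is month number 12

12


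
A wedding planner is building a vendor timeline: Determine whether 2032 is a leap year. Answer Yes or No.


Year: 2032
Divisible by 4? 2032 / 4 = 508.0 -> Yes
Divisible by 100? 2032 / 100 = 20.32 -> No
Divisible by 4 but not 100, so it IS a leap year

Yes


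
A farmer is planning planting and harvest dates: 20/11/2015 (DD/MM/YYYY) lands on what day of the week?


Date: 2015-11-20
January 1, 2015 is a Thursday
Day of year: 324
Offset from Jan 1: 323 days
323 mod 7 = 1
Result: Friday

Friday


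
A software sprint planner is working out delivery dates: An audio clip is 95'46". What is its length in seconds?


Minutes: 95
Seconds: 46
Convert minutes to seconds: 95 x 60 = 5700
Add remaining seconds: 5700 + 46 = 5746

5746


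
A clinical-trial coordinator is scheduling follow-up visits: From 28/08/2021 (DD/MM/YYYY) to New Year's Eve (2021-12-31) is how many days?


Start: August 28, 2021
End: December 31, 2021
Days left in August: 3
September: 30
October: 31
November: 30
December: 31
Sum of remaining months: 122
Total: 3 + 122 = 125

125


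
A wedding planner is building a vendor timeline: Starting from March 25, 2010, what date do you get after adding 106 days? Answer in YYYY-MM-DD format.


Start: 2010-03-25
Adding 106 days
Days remaining in March: 6
After March: 100 days still to add
April 2010: 30 days, 70 remaining
May 2010: 31 days, 39 remaining
June 2010: 30 days, 9 remaining
July 2010 has 31 days, need 9
Result: 2010-07-09

2010-07-09


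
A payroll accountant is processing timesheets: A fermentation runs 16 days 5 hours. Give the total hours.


Days: 16
Extra hours: 5
Hours per day: 24
Days to hours: 16 x 24 = 384
Total: 384 + 5 = 389

389


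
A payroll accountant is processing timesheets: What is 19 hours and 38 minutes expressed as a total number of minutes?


Hours: 19
Minutes: 38
Convert hours to minutes: 19 x 60 = 1140
Add remaining minutes: 1140 + 38 = 1178

1178


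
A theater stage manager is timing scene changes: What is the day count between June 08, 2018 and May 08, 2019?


Start date: 2018-06-08
End date: 2019-05-08
Jun 2018: +23 days
Jul 2018: +31 days
Aug 2018: +31 days
... (9 more months)
Total: 334 days

334


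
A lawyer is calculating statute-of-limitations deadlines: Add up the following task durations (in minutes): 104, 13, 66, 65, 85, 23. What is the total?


Durations: 104, 13, 66, 65, 85, 23
Running sum: 104
+ 13 = 117
+ 66 = 183
+ 65 = 248
+ 85 = 333
+ 23 = 356
Total duration: 356 minutes
That is 5 hours and 56 minutes

356


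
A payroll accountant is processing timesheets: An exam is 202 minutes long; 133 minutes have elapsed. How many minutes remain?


Total budget: 202 minutes
Time used: 133 minutes
Remaining: 202 - 133 = 69 minutes
Percent used: 65.8%
Percent remaining: 34.2%

69


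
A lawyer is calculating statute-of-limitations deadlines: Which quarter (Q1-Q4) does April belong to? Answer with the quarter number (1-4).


Month: April (month 4)
Q1: January-March (months 1-3)
Q2: April-June (months 4-6)
Q3: July-September (months 7-9)
Q4: October-December (months 10-12)
Month 4 falls in Q2

2


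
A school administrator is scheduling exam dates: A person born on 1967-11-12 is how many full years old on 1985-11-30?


Birth: 1967-11-12
Reference: 1985-11-30
Year difference: 1985 - 1967 = 18
Has birthday (11-12) occurred by 11-30? Yes
Age in full years: 18

18


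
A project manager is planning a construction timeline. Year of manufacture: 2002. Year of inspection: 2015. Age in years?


Birth year: 2002
Current year: 2015
Age = current year - birth year
Age = 2015 - 2002 = 13

13


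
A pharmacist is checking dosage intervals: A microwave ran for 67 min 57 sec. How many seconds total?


Minutes: 67
Extra seconds: 57
Seconds per minute: 60
Minutes to seconds: 67 x 60 = 4020
Total: 4020 + 57 = 4077

4077


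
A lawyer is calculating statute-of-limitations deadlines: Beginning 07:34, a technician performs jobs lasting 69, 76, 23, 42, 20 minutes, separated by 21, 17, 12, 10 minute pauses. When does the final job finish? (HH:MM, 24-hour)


Start: 07:34 = 454 min from midnight
  after task 1 (69 min): 08:43
  after break (21 min): 09:04
  after task 2 (76 min): 10:20
  after break (17 min): 10:37
  after task 3 (23 min): 11:00
  after break (12 min): 11:12
  after task 4 (42 min): 11:54
  after break (10 min): 12:04
  after task 5 (20 min): 12:24
Total elapsed: 290 minutes
End time: 12:24

12:24


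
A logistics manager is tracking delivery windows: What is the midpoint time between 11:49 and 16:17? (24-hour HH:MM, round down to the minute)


Start time: 11:49 = 709 minutes from midnight
End time: 16:17 = 977 minutes from midnight
Sum: 709 + 977 = 1686
Midpoint: 1686 / 2 = 843 minutes
Convert: 843 / 60 = 14 hours, 3 minutes
Result: 14:03

14:03


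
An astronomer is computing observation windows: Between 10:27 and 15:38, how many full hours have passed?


Start: 10:27
End: 15:38
Hour difference: 15 - 10 = 5 hours
Minute difference: 38 - 27 = 11 minutes
Total minutes: 311
Complete hours: 311 / 60 = 5 (remainder 11)

5


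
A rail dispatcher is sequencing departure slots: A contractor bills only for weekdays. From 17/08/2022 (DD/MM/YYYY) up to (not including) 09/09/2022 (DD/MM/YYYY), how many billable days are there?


Start: 2022-08-17 (Wednesday)
End (exclusive): 2022-09-09 (Friday)
Total calendar days: 23
Full weeks: 23 // 7 = 3 -> 15 weekdays
Remaining 2 days starting on Wednesday:
  Wed(w), Thu(w) -> 2 weekdays
Total business days: 15 + 2 = 17

17


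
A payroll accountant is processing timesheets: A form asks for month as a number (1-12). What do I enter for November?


Calendar month order:
10. October
11. November <--
12. December
November is month number 11

11


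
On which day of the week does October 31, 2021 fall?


Date: 2021-10-31
January 1, 2021 is a Friday
Day of year: 304
Offset from Jan 1: 303 days
303 mod 7 = 2
Result: Sunday

Sunday


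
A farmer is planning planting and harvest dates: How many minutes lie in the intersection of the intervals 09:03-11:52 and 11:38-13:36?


Interval A: [543, 712] minutes from midnight
Interval B: [698, 816] minutes from midnight
Overlap start = max(543, 698) = 698
Overlap end = min(712, 816) = 712
Overlap = 712 - 698 = 14 minutes

14


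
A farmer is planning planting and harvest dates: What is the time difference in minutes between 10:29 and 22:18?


Start time: 10:29 = 629 minutes from midnight
End time: 22:18 = 1338 minutes from midnight
Difference: 1338 - 629 = 709 minutes
That is 11 hours and 49 minutes

709


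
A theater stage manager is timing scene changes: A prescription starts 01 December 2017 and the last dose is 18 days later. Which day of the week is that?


Start: 2017-12-01 (Friday)
Step 1 - find target date: add 18 days
  2017-12-01 + 18 days = 2017-12-19
Step 2 - day of week:
  18 mod 7 = 4
  Friday + 4 days -> Tuesday
Result: Tuesday (2017-12-19)

Tuesday


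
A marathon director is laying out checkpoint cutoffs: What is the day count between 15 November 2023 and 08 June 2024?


Start date: 2023-11-15
End date: 2024-06-08
Nov 2023: +16 days
Dec 2023: +31 days
Jan 2024: +31 days
... (5 more months)
Total: 206 days

206


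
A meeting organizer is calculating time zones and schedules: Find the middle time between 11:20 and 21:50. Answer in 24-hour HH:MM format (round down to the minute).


Start time: 11:20 = 680 minutes from midnight
End time: 21:50 = 1310 minutes from midnight
Sum: 680 + 1310 = 1990
Midpoint: 1990 / 2 = 995 minutes
Convert: 995 / 60 = 16 hours, 35 minutes
Result: 16:35

16:35


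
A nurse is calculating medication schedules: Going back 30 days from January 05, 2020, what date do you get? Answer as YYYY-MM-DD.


Start: 2020-01-05
Subtracting 30 days
Days already passed in January: 5
After going back through January: 25 more days to subtract
December 2019 has 31 days, need 25
Result: 2019-12-06

2019-12-06


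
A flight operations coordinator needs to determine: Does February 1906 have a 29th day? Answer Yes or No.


Year: 1906
Divisible by 4? 1906 / 4 = 476.5 -> No
Not divisible by 4, so NOT a leap year

No


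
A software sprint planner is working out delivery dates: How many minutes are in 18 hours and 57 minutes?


Hours: 18
Minutes: 57
Convert hours to minutes: 18 x 60 = 1080
Add remaining minutes: 1080 + 57 = 1137

1137


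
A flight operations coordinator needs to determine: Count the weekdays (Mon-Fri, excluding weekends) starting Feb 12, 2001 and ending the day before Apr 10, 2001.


Start: 2001-02-12 (Monday)
End (exclusive): 2001-04-10 (Tuesday)
Total calendar days: 57
Full weeks: 57 // 7 = 8 -> 40 weekdays
Remaining 1 days starting on Monday:
  Mon(w) -> 1 weekdays
Total business days: 40 + 1 = 41

41


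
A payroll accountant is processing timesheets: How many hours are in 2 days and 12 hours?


Days: 2
Extra hours: 12
Hours per day: 24
Days to hours: 2 x 24 = 48
Total: 48 + 12 = 60

60


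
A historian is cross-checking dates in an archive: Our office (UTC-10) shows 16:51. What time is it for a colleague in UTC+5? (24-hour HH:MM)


Local time: 16:51 at UTC-10 (offset -10h)
Target zone: UTC+5 (offset 5h)
Difference: 5 - (-10) = 15 hours
Calculation: 16 + (15) = 31
Wraparound: (31) mod 24 = 7
Result: 07:51

07:51


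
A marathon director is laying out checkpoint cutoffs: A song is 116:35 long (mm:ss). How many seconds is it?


Minutes: 116
Extra seconds: 35
Seconds per minute: 60
Minutes to seconds: 116 x 60 = 6960
Total: 6960 + 35 = 6995

6995


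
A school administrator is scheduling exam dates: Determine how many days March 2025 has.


Month: March
Year: 2025
March is a 31-day month
Total: 31 days

31


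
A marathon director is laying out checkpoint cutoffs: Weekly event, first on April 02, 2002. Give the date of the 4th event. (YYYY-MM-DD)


First occurrence: 2002-04-02 (occurrence 1)
Each occurrence is 7 days after the previous.
Occurrence 4 is 3 weeks after the first.
3 weeks = 21 days
2002-04-02 + 21 days = 2002-04-23

2002-04-23


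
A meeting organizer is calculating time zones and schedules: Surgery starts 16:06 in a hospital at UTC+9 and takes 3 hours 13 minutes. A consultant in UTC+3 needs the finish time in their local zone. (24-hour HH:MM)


Start: 16:06 in UTC+9
Step 1 - add duration:
  minutes: 6 + 13 = 19
  hours: 16 + 3 + 0 = 19
  end in UTC+9: 19:19
Step 2 - convert UTC+9 -> UTC+3:
  offset difference: 3 - (9) = -6 hours
  19 + (-6) = 13 -> mod 24 = 13
Result: 13:19 in UTC+3

13:19


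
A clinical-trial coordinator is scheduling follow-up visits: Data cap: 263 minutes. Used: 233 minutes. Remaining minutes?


Total budget: 263 minutes
Time used: 233 minutes
Remaining: 263 - 233 = 30 minutes
Percent used: 88.6%
Percent remaining: 11.4%

30


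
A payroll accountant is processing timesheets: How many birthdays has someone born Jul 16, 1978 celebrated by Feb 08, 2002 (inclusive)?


Birth: 1978-07-16
Reference: 2002-02-08
Year difference: 2002 - 1978 = 24
Has birthday (07-16) occurred by 02-08? No
Birthday not yet reached this year -> subtract 1
Age in full years: 23

23


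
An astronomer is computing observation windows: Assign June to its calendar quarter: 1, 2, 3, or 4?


Month: June (month 6)
Q1: January-March (months 1-3)
Q2: April-June (months 4-6)
Q3: July-September (months 7-9)
Q4: October-December (months 10-12)
Month 6 falls in Q2

2


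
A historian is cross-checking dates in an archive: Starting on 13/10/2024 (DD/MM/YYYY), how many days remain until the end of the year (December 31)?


Start: October 13, 2024
End: December 31, 2024
Days left in October: 18
November: 30
December: 31
Sum of remaining months: 61
Total: 18 + 61 = 79

79


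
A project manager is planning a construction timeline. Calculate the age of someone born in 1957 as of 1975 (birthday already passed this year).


Birth year: 1957
Current year: 1975
Age = current year - birth year
Age = 1975 - 1957 = 18

18


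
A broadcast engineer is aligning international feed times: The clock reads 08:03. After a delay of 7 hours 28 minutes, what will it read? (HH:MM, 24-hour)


Start time: 08:03
Adding: 7 hours 28 minutes
Minutes: 3 + 28 = 31
Hours: 8 + 7 + 0 = 15
Result: 15:31

15:31


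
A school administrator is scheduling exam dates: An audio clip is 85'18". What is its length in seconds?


Minutes: 85
Seconds: 18
Convert minutes to seconds: 85 x 60 = 5100
Add remaining seconds: 5100 + 18 = 5118

5118


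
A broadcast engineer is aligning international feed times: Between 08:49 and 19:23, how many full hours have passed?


Start: 08:49
End: 19:23
Hour difference: 19 - 8 = 11 hours
Minute difference: 23 - 49 = -26 minutes
Total minutes: 634
Complete hours: 634 / 60 = 10 (remainder 34)

10


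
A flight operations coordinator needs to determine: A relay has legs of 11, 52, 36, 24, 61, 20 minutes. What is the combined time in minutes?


Durations: 11, 52, 36, 24, 61, 20
Running sum: 11
+ 52 = 63
+ 36 = 99
+ 24 = 123
+ 61 = 184
+ 20 = 204
Total duration: 204 minutes
That is 3 hours and 24 minutes

204


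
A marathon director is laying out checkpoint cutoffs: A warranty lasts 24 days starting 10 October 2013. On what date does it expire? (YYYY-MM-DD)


Start: 2013-10-10
Adding 24 days
Days remaining in October: 21
After October: 3 days still to add
November 2013 has 30 days, need 3
Result: 2013-11-03

2013-11-03


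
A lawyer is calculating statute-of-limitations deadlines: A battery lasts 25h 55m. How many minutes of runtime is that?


Hours: 25
Extra minutes: 55
Minutes per hour: 60
Hours to minutes: 25 x 60 = 1500
Total: 1500 + 55 = 1555

1555


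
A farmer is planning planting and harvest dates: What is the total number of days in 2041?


Year: 2041
Check leap year rules:
Divisible by 4? No
2041 is not a leap year
Days: 365

365


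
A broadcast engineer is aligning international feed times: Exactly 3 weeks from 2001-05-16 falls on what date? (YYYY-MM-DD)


Start: 2001-05-16
Weeks to add: 3
Convert to days: 3 x 7 = 21 days
Add 21 days to 2001-05-16
Result: 2001-06-06

2001-06-06


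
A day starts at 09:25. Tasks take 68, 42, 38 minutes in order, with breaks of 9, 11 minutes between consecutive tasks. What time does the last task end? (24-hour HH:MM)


Start: 09:25 = 565 min from midnight
  after task 1 (68 min): 10:33
  after break (9 min): 10:42
  after task 2 (42 min): 11:24
  after break (11 min): 11:35
  after task 3 (38 min): 12:13
Total elapsed: 168 minutes
End time: 12:13

12:13


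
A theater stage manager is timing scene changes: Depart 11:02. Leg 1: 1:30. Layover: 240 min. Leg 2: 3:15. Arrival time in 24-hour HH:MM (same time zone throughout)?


Depart: 11:02
Leg 1: +90 min -> 12:32
Layover: +240 min -> 16:32
Leg 2: +195 min -> 19:47
Total travel: 525 minutes = 8h 45m
Arrival: 19:47

19:47


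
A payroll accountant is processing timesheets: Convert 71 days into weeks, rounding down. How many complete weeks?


Total days: 71
Days per week: 7
Division: 71 / 7 = 10 remainder 1
Complete weeks: 10
Remaining days: 1

10


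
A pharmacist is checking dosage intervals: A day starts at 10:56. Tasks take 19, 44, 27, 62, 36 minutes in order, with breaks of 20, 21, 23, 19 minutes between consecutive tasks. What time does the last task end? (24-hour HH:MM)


Start: 10:56 = 656 min from midnight
  after task 1 (19 min): 11:15
  after break (20 min): 11:35
  after task 2 (44 min): 12:19
  after break (21 min): 12:40
  after task 3 (27 min): 13:07
  after break (23 min): 13:30
  after task 4 (62 min): 14:32
  after break (19 min): 14:51
  after task 5 (36 min): 15:27
Total elapsed: 271 minutes
End time: 15:27

15:27


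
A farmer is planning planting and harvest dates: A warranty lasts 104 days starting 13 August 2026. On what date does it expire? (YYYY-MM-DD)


Start: 2026-08-13
Adding 104 days
Days remaining in August: 18
After August: 86 days still to add
September 2026: 30 days, 56 remaining
October 2026: 31 days, 25 remaining
November 2026 has 30 days, need 25
Result: 2026-11-25

2026-11-25


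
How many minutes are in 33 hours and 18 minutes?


Hours: 33
Minutes: 18
Convert hours to minutes: 33 x 60 = 1980
Add remaining minutes: 1980 + 18 = 1998

1998


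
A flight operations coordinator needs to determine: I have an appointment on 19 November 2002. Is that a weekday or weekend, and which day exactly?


Date: 2002-11-19
January 1, 2002 is a Tuesday
Day of year: 323
Offset from Jan 1: 322 days
322 mod 7 = 0
Result: Tuesday

Tuesday


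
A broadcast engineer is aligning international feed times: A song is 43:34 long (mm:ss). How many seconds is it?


Minutes: 43
Extra seconds: 34
Seconds per minute: 60
Minutes to seconds: 43 x 60 = 2580
Total: 2580 + 34 = 2614

2614


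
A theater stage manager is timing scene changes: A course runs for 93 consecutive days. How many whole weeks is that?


Total days: 93
Days per week: 7
Division: 93 / 7 = 13 remainder 2
Complete weeks: 13
Remaining days: 2

13
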